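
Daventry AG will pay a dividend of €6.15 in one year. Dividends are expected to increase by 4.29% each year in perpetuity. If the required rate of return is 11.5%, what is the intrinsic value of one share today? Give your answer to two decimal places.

€85.30

Gordon growth model: P₀ = D₁/(r − g), with D₁ = 6.15 given directly.
P₀ = 6.1500 / (0.115 − 0.0429) = 6.1500 / 0.0721 = 85.2982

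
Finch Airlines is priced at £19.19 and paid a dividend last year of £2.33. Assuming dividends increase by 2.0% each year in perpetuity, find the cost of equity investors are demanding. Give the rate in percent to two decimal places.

Rearranging the constant-growth DDM: r = D₁/P₀ + g.
D₁ = 2.33 × (1 + 0.02) = 2.3766.
r = 2.3766 / 19.19 + 0.02 = 0.12385 + 0.02 = 0.14385

14.38%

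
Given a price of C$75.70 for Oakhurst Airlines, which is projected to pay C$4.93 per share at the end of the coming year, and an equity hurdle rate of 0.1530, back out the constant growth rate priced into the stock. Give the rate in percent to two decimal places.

8.79%

From P₀ = D₁/(r − g), the implied growth is g = r − D₁/P₀.
g = 0.153 − 4.93/75.70 = 0.153 − 0.06513 = 0.08787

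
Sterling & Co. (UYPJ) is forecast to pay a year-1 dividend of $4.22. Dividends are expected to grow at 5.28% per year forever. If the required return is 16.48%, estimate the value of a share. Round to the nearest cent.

$37.68

Gordon growth model: P₀ = D₁/(r − g), with D₁ = 4.22 given directly.
P₀ = 4.2200 / (0.1648 − 0.0528) = 4.2200 / 0.112 = 37.6786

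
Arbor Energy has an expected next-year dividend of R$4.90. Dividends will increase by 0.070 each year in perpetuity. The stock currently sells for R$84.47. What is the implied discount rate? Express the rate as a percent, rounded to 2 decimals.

Rearranging the constant-growth DDM: r = D₁/P₀ + g.
r = 4.9000 / 84.47 + 0.07 = 0.05801 + 0.07 = 0.12801

12.80%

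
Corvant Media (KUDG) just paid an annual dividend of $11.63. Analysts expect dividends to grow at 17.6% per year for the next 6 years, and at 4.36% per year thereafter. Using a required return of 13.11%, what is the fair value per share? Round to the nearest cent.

Two-stage DDM. Project D₁…D_6 at 0.176, terminal growth 0.0436, discount at r = 0.1311.
D_1 = 13.6769
D_2 = 16.0840
D_3 = 18.9148
D_4 = 22.2438
D_5 = 26.1587
D_6 = 30.7626
Terminal value at t=6: TV = D_7/(r−g) = 32.1039/(0.1311−0.0436) = 366.9016
P₀ = 13.6769/(1+0.1311)^1 + 16.0840/(1+0.1311)^2 + 18.9148/(1+0.1311)^3 + 22.2438/(1+0.1311)^4 + 26.1587/(1+0.1311)^5 + 30.7626/(1+0.1311)^6 + 366.9016/(1+0.1311)^6 = 255.3463

$255.35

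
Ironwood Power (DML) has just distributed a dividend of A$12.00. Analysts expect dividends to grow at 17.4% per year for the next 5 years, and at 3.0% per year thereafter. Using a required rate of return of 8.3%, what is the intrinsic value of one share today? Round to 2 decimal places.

Two-stage DDM. Project D₁…D_5 at 0.174, terminal growth 0.03, discount at r = 0.083.
D_1 = 14.0880
D_2 = 16.5393
D_3 = 19.4172
D_4 = 22.7957
D_5 = 26.7622
Terminal value at t=5: TV = D_6/(r−g) = 27.5651/(0.083−0.03) = 520.0955
P₀ = 14.0880/(1+0.083)^1 + 16.5393/(1+0.083)^2 + 19.4172/(1+0.083)^3 + 22.7957/(1+0.083)^4 + 26.7622/(1+0.083)^5 + 520.0955/(1+0.083)^5 = 426.0223

A$426.02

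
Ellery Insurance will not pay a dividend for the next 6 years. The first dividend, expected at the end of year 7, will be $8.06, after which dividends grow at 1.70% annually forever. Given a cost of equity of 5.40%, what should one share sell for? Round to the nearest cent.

$158.89

Deferred-dividend DDM. At t=6 the remaining stream is a growing perpetuity with first payment D_7 = 8.06.
V_6 = D_7/(r−g) = 8.06/(0.054−0.017) = 217.8378
P₀ = V_6/(1+r)^6 = 217.8378/(1+0.054)^6 = 158.8875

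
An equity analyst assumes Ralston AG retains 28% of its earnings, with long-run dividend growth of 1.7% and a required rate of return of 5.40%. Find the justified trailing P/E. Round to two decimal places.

19.79

Payout ratio b = 1 − 0.28 = 0.72.
Justified trailing P/E = b(1+g)/(r−g) = 0.72×(1+0.017)/(0.054−0.017) = 19.7903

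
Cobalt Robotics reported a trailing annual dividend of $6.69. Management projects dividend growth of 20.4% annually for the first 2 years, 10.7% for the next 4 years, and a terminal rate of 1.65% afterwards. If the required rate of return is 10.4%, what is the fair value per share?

Three-stage DDM. Project D₁…D_6; terminal Gordon value at t=6 with g = 0.0165; discount at r = 0.104.
D_1 = 8.0548
D_2 = 9.6979
D_3 = 10.7356
D_4 = 11.8843
D_5 = 13.1559
D_6 = 14.5636
TV_6 = 14.8039/(0.104−0.0165) = 169.1877
P₀ = Σ Dₜ/(1+r)ᵗ + TV_6/(1+r)^6 = 140.7417

$140.74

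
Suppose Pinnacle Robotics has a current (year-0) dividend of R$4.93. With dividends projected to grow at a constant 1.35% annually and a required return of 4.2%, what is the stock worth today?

Gordon growth model: P₀ = D₁/(r − g). D₁ = 4.93 × (1 + 0.0135) = 4.9966.
P₀ = 4.9966 / (0.042 − 0.0135) = 4.9966 / 0.0285 = 175.3177

R$175.32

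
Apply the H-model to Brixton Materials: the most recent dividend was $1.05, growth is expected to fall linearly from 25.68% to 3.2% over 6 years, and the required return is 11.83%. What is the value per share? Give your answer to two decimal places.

$20.76

H-model: P₀ = D₀[(1+g_L) + H(g_S−g_L)]/(r−g_L), with H = 6/2 = 3.
P₀ = 1.05 × [(1+0.032) + 3×(0.2568−0.032)] / (0.1183−0.032)
   = 1.05 × 1.7064 / 0.0863 = 20.7615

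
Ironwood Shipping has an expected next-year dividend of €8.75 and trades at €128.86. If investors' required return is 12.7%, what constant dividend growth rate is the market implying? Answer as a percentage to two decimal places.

From P₀ = D₁/(r − g), the implied growth is g = r − D₁/P₀.
g = 0.127 − 8.75/128.86 = 0.127 − 0.06790 = 0.05910

5.91%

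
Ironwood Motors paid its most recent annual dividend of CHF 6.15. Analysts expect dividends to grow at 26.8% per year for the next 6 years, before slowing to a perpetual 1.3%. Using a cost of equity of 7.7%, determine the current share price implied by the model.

CHF 327.16

Two-stage DDM. Project D₁…D_6 at 0.268, terminal growth 0.013, discount at r = 0.077.
D_1 = 7.7982
D_2 = 9.8881
D_3 = 12.5381
D_4 = 15.8984
D_5 = 20.1591
D_6 = 25.5618
Terminal value at t=6: TV = D_7/(r−g) = 25.8941/(0.077−0.013) = 404.5946
P₀ = 7.7982/(1+0.077)^1 + 9.8881/(1+0.077)^2 + 12.5381/(1+0.077)^3 + 15.8984/(1+0.077)^4 + 20.1591/(1+0.077)^5 + 25.5618/(1+0.077)^6 + 404.5946/(1+0.077)^6 = 327.1642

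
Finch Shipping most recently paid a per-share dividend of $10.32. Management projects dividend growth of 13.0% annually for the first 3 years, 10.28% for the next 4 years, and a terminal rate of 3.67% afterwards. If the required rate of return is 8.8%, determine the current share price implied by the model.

Three-stage DDM. Project D₁…D_7; terminal Gordon value at t=7 with g = 0.0367; discount at r = 0.088.
D_1 = 11.6616
D_2 = 13.1776
D_3 = 14.8907
D_4 = 16.4215
D_5 = 18.1096
D_6 = 19.9713
D_7 = 22.0243
TV_7 = 22.8326/(0.088−0.0367) = 445.0797
P₀ = Σ Dₜ/(1+r)ᵗ + TV_7/(1+r)^7 = 327.8783

$327.88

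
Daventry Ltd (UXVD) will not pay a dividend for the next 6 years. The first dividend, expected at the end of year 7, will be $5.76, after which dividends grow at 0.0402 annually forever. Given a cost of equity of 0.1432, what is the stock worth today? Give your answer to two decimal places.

Deferred-dividend DDM. At t=6 the remaining stream is a growing perpetuity with first payment D_7 = 5.76.
V_6 = D_7/(r−g) = 5.76/(0.1432−0.0402) = 55.9223
P₀ = V_6/(1+r)^6 = 55.9223/(1+0.1432)^6 = 25.0526

$25.05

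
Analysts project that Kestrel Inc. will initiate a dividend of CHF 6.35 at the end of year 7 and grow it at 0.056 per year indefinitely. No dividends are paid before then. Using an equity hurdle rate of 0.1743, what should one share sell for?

CHF 20.47

Deferred-dividend DDM. At t=6 the remaining stream is a growing perpetuity with first payment D_7 = 6.35.
V_6 = D_7/(r−g) = 6.35/(0.1743−0.056) = 53.6771
P₀ = V_6/(1+r)^6 = 53.6771/(1+0.1743)^6 = 20.4698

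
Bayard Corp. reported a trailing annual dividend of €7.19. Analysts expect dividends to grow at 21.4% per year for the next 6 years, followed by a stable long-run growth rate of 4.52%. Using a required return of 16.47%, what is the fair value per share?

Two-stage DDM. Project D₁…D_6 at 0.214, terminal growth 0.0452, discount at r = 0.1647.
D_1 = 8.7287
D_2 = 10.5966
D_3 = 12.8643
D_4 = 15.6172
D_5 = 18.9593
D_6 = 23.0166
Terminal value at t=6: TV = D_7/(r−g) = 24.0569/(0.1647−0.0452) = 201.3133
P₀ = 8.7287/(1+0.1647)^1 + 10.5966/(1+0.1647)^2 + 12.8643/(1+0.1647)^3 + 15.6172/(1+0.1647)^4 + 18.9593/(1+0.1647)^5 + 23.0166/(1+0.1647)^6 + 201.3133/(1+0.1647)^6 = 130.6486

€130.65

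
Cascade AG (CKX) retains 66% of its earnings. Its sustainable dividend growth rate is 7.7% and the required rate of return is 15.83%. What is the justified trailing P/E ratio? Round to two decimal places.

4.50

Payout ratio b = 1 − 0.66 = 0.34.
Justified trailing P/E = b(1+g)/(r−g) = 0.34×(1+0.077)/(0.1583−0.077) = 4.5041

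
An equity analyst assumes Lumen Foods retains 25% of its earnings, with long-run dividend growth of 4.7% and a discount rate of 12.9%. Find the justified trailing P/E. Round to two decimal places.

Payout ratio b = 1 − 0.25 = 0.75.
Justified trailing P/E = b(1+g)/(r−g) = 0.75×(1+0.047)/(0.129−0.047) = 9.5762

9.58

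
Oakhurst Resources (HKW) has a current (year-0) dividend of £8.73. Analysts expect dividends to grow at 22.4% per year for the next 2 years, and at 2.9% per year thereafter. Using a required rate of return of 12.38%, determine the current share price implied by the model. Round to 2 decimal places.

Two-stage DDM. Project D₁…D_2 at 0.224, terminal growth 0.029, discount at r = 0.1238.
D_1 = 10.6855
D_2 = 13.0791
Terminal value at t=2: TV = D_3/(r−g) = 13.4584/(0.1238−0.029) = 141.9659
P₀ = 10.6855/(1+0.1238)^1 + 13.0791/(1+0.1238)^2 + 141.9659/(1+0.1238)^2 = 132.2748

£132.27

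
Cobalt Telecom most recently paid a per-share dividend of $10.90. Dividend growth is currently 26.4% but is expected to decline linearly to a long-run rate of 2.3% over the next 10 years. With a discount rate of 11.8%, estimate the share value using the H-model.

H-model: P₀ = D₀[(1+g_L) + H(g_S−g_L)]/(r−g_L), with H = 10/2 = 5.
P₀ = 10.90 × [(1+0.023) + 5×(0.264−0.023)] / (0.118−0.023)
   = 10.90 × 2.2280 / 0.095 = 255.6337

$255.63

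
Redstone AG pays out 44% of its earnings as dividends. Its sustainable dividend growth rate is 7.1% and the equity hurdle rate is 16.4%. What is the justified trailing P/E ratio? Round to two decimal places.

Justified trailing P/E = b(1+g)/(r−g) = 0.44×(1+0.071)/(0.164−0.071) = 5.0671

5.07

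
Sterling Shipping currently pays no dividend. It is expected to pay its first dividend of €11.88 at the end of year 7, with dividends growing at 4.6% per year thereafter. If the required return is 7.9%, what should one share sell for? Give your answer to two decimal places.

€228.13

Deferred-dividend DDM. At t=6 the remaining stream is a growing perpetuity with first payment D_7 = 11.88.
V_6 = D_7/(r−g) = 11.88/(0.079−0.046) = 360.0000
P₀ = V_6/(1+r)^6 = 360.0000/(1+0.079)^6 = 228.1255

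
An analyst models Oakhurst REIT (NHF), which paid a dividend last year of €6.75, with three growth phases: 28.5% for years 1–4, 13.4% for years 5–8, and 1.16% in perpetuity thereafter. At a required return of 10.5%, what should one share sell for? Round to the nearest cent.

Three-stage DDM. Project D₁…D_8; terminal Gordon value at t=8 with g = 0.0116; discount at r = 0.105.
D_1 = 8.6738
D_2 = 11.1458
D_3 = 14.3223
D_4 = 18.4042
D_5 = 20.8703
D_6 = 23.6670
D_7 = 26.8383
D_8 = 30.4347
TV_8 = 30.7877/(0.105−0.0116) = 329.6328
P₀ = Σ Dₜ/(1+r)ᵗ + TV_8/(1+r)^8 = 240.9373

€240.94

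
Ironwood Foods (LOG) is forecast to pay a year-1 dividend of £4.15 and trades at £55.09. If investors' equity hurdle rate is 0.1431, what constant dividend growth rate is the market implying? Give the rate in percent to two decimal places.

From P₀ = D₁/(r − g), the implied growth is g = r − D₁/P₀.
g = 0.1431 − 4.15/55.09 = 0.1431 − 0.07533 = 0.06777

6.78%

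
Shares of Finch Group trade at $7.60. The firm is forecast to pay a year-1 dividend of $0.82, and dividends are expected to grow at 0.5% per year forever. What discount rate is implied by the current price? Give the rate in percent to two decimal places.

Rearranging the constant-growth DDM: r = D₁/P₀ + g.
r = 0.8200 / 7.60 + 0.005 = 0.10789 + 0.005 = 0.11289

11.29%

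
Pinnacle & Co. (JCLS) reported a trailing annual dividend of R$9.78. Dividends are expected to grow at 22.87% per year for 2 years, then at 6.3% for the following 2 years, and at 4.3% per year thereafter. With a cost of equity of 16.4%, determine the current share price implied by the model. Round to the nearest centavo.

Three-stage DDM. Project D₁…D_4; terminal Gordon value at t=4 with g = 0.043; discount at r = 0.164.
D_1 = 12.0167
D_2 = 14.7649
D_3 = 15.6951
D_4 = 16.6839
TV_4 = 17.4013/(0.164−0.043) = 143.8123
P₀ = Σ Dₜ/(1+r)ᵗ + TV_4/(1+r)^4 = 118.6014

R$118.60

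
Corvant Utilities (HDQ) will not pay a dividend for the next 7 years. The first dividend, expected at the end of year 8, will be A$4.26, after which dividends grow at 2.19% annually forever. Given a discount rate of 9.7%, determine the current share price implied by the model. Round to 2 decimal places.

Deferred-dividend DDM. At t=7 the remaining stream is a growing perpetuity with first payment D_8 = 4.26.
V_7 = D_8/(r−g) = 4.26/(0.097−0.0219) = 56.7244
P₀ = V_7/(1+r)^7 = 56.7244/(1+0.097)^7 = 29.6704

A$29.67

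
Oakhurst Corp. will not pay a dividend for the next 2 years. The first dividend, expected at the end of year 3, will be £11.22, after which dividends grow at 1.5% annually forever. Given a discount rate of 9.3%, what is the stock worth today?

£120.41

Deferred-dividend DDM. At t=2 the remaining stream is a growing perpetuity with first payment D_3 = 11.22.
V_2 = D_3/(r−g) = 11.22/(0.093−0.015) = 143.8462
P₀ = V_2/(1+r)^2 = 143.8462/(1+0.093)^2 = 120.4087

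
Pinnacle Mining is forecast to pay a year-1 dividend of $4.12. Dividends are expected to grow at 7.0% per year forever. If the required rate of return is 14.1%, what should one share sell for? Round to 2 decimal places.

Gordon growth model: P₀ = D₁/(r − g), with D₁ = 4.12 given directly.
P₀ = 4.1200 / (0.141 − 0.07) = 4.1200 / 0.071 = 58.0282

$58.03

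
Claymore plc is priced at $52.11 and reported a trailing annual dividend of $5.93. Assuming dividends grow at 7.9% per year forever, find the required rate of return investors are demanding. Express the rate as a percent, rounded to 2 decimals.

20.18%

Rearranging the constant-growth DDM: r = D₁/P₀ + g.
D₁ = 5.93 × (1 + 0.079) = 6.3985.
r = 6.3985 / 52.11 + 0.079 = 0.12279 + 0.079 = 0.20179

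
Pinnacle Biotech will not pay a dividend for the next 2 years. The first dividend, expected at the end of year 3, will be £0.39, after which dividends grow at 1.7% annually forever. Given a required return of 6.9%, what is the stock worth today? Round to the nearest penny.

Deferred-dividend DDM. At t=2 the remaining stream is a growing perpetuity with first payment D_3 = 0.39.
V_2 = D_3/(r−g) = 0.39/(0.069−0.017) = 7.5000
P₀ = V_2/(1+r)^2 = 7.5000/(1+0.069)^2 = 6.5631

£6.56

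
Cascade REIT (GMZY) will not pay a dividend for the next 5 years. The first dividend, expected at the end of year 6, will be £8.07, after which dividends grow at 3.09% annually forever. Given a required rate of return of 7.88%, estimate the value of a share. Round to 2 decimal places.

£115.30

Deferred-dividend DDM. At t=5 the remaining stream is a growing perpetuity with first payment D_6 = 8.07.
V_5 = D_6/(r−g) = 8.07/(0.0788−0.0309) = 168.4760
P₀ = V_5/(1+r)^5 = 168.4760/(1+0.0788)^5 = 115.3011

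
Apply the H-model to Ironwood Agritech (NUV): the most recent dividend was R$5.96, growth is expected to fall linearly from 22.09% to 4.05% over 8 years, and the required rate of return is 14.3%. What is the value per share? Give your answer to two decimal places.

H-model: P₀ = D₀[(1+g_L) + H(g_S−g_L)]/(r−g_L), with H = 8/2 = 4.
P₀ = 5.96 × [(1+0.0405) + 4×(0.2209−0.0405)] / (0.143−0.0405)
   = 5.96 × 1.7621 / 0.1025 = 102.4597

R$102.46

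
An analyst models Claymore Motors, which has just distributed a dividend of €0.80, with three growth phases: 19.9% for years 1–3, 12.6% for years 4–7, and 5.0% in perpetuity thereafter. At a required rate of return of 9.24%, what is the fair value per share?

Three-stage DDM. Project D₁…D_7; terminal Gordon value at t=7 with g = 0.05; discount at r = 0.0924.
D_1 = 0.9592
D_2 = 1.1501
D_3 = 1.3789
D_4 = 1.5527
D_5 = 1.7483
D_6 = 1.9686
D_7 = 2.2167
TV_7 = 2.3275/(0.0924−0.05) = 54.8940
P₀ = Σ Dₜ/(1+r)ᵗ + TV_7/(1+r)^7 = 37.0364

€37.04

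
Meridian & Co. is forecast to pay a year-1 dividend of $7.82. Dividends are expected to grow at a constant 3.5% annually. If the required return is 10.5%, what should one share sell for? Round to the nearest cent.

$111.71

Gordon growth model: P₀ = D₁/(r − g), with D₁ = 7.82 given directly.
P₀ = 7.8200 / (0.105 − 0.035) = 7.8200 / 0.07 = 111.7143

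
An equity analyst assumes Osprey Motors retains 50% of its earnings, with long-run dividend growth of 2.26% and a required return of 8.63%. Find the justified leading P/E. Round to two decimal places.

Payout ratio b = 1 − 0.50 = 0.50.
Justified leading P/E = b/(r−g) = 0.50/(0.0863−0.0226) = 7.8493

7.85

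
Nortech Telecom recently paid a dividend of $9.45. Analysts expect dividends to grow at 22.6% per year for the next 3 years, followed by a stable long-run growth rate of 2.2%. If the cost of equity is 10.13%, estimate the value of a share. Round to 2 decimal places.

Two-stage DDM. Project D₁…D_3 at 0.226, terminal growth 0.022, discount at r = 0.1013.
D_1 = 11.5857
D_2 = 14.2041
D_3 = 17.4142
Terminal value at t=3: TV = D_4/(r−g) = 17.7973/(0.1013−0.022) = 224.4300
P₀ = 11.5857/(1+0.1013)^1 + 14.2041/(1+0.1013)^2 + 17.4142/(1+0.1013)^3 + 224.4300/(1+0.1013)^3 = 203.2897

$203.29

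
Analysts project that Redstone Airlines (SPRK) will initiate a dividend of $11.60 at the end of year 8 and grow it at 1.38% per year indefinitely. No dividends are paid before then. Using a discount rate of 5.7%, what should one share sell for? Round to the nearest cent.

Deferred-dividend DDM. At t=7 the remaining stream is a growing perpetuity with first payment D_8 = 11.60.
V_7 = D_8/(r−g) = 11.60/(0.057−0.0138) = 268.5185
P₀ = V_7/(1+r)^7 = 268.5185/(1+0.057)^7 = 182.1585

$182.16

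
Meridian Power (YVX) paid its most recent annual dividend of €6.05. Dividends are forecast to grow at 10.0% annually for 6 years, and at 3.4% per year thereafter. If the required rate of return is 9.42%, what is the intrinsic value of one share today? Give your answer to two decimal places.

Two-stage DDM. Project D₁…D_6 at 0.1, terminal growth 0.034, discount at r = 0.0942.
D_1 = 6.6550
D_2 = 7.3205
D_3 = 8.0526
D_4 = 8.8578
D_5 = 9.7436
D_6 = 10.7179
Terminal value at t=6: TV = D_7/(r−g) = 11.0824/(0.0942−0.034) = 184.0923
P₀ = 6.6550/(1+0.0942)^1 + 7.3205/(1+0.0942)^2 + 8.0526/(1+0.0942)^3 + 8.8578/(1+0.0942)^4 + 9.7436/(1+0.0942)^5 + 10.7179/(1+0.0942)^6 + 184.0923/(1+0.0942)^6 = 144.2437

€144.24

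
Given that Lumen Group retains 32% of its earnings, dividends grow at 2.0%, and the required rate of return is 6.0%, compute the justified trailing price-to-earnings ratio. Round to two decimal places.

17.34

Payout ratio b = 1 − 0.32 = 0.68.
Justified trailing P/E = b(1+g)/(r−g) = 0.68×(1+0.02)/(0.06−0.02) = 17.3400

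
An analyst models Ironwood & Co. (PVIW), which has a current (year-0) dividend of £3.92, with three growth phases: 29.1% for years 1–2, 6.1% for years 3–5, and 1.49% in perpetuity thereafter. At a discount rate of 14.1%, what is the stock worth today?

Three-stage DDM. Project D₁…D_5; terminal Gordon value at t=5 with g = 0.0149; discount at r = 0.141.
D_1 = 5.0607
D_2 = 6.5334
D_3 = 6.9319
D_4 = 7.3548
D_5 = 7.8034
TV_5 = 7.9197/(0.141−0.0149) = 62.8048
P₀ = Σ Dₜ/(1+r)ᵗ + TV_5/(1+r)^5 = 54.9710

£54.97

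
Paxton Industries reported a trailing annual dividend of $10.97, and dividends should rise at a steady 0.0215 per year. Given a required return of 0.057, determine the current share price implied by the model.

Gordon growth model: P₀ = D₁/(r − g). D₁ = 10.97 × (1 + 0.0215) = 11.2059.
P₀ = 11.2059 / (0.057 − 0.0215) = 11.2059 / 0.0355 = 315.6579

$315.66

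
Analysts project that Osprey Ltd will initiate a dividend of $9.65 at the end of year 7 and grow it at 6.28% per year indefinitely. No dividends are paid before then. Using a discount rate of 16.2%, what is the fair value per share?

Deferred-dividend DDM. At t=6 the remaining stream is a growing perpetuity with first payment D_7 = 9.65.
V_6 = D_7/(r−g) = 9.65/(0.162−0.0628) = 97.2782
P₀ = V_6/(1+r)^6 = 97.2782/(1+0.162)^6 = 39.5165

$39.52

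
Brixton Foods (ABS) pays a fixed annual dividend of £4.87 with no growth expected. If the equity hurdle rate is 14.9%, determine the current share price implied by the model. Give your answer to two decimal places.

£32.68

Zero-growth DDM (perpetuity): P₀ = D/r = 4.87 / 0.149 = 32.6846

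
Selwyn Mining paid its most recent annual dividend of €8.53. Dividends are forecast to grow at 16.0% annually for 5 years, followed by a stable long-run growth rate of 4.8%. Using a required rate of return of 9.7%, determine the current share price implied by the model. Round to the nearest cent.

Two-stage DDM. Project D₁…D_5 at 0.16, terminal growth 0.048, discount at r = 0.097.
D_1 = 9.8948
D_2 = 11.4780
D_3 = 13.3144
D_4 = 15.4448
D_5 = 17.9159
Terminal value at t=5: TV = D_6/(r−g) = 18.7759/(0.097−0.048) = 383.1812
P₀ = 9.8948/(1+0.097)^1 + 11.4780/(1+0.097)^2 + 13.3144/(1+0.097)^3 + 15.4448/(1+0.097)^4 + 17.9159/(1+0.097)^5 + 383.1812/(1+0.097)^5 = 291.7821

€291.78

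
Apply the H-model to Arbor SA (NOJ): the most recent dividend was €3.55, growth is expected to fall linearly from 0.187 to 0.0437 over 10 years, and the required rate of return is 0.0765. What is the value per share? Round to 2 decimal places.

€190.51

H-model: P₀ = D₀[(1+g_L) + H(g_S−g_L)]/(r−g_L), with H = 10/2 = 5.
P₀ = 3.55 × [(1+0.0437) + 5×(0.187−0.0437)] / (0.0765−0.0437)
   = 3.55 × 1.7602 / 0.0328 = 190.5095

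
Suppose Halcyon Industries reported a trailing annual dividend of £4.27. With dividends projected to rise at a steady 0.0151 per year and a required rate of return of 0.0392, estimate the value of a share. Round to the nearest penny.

Gordon growth model: P₀ = D₁/(r − g). D₁ = 4.27 × (1 + 0.0151) = 4.3345.
P₀ = 4.3345 / (0.0392 − 0.0151) = 4.3345 / 0.0241 = 179.8538

£179.85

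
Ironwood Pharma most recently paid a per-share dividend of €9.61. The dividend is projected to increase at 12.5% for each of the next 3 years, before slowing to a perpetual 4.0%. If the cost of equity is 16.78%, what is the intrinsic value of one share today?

€96.68

Two-stage DDM. Project D₁…D_3 at 0.125, terminal growth 0.04, discount at r = 0.1678.
D_1 = 10.8112
D_2 = 12.1627
D_3 = 13.6830
Terminal value at t=3: TV = D_4/(r−g) = 14.2303/(0.1678−0.04) = 111.3483
P₀ = 10.8112/(1+0.1678)^1 + 12.1627/(1+0.1678)^2 + 13.6830/(1+0.1678)^3 + 111.3483/(1+0.1678)^3 = 96.6841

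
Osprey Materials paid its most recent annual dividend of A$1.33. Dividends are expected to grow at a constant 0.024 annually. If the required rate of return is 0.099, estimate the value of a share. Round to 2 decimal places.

A$18.16

Gordon growth model: P₀ = D₁/(r − g). D₁ = 1.33 × (1 + 0.024) = 1.3619.
P₀ = 1.3619 / (0.099 − 0.024) = 1.3619 / 0.075 = 18.1589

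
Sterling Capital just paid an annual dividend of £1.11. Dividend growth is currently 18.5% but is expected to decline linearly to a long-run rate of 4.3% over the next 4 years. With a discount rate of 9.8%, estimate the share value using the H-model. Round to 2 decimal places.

£26.78

H-model: P₀ = D₀[(1+g_L) + H(g_S−g_L)]/(r−g_L), with H = 4/2 = 2.
P₀ = 1.11 × [(1+0.043) + 2×(0.185−0.043)] / (0.098−0.043)
   = 1.11 × 1.3270 / 0.055 = 26.7813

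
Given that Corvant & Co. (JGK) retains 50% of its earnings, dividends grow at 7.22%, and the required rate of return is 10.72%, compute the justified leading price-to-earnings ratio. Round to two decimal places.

Payout ratio b = 1 − 0.50 = 0.50.
Justified leading P/E = b/(r−g) = 0.50/(0.1072−0.0722) = 14.2857

14.29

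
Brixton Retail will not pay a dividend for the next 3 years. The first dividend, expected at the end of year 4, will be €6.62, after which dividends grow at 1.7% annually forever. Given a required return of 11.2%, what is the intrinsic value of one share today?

€50.68

Deferred-dividend DDM. At t=3 the remaining stream is a growing perpetuity with first payment D_4 = 6.62.
V_3 = D_4/(r−g) = 6.62/(0.112−0.017) = 69.6842
P₀ = V_3/(1+r)^3 = 69.6842/(1+0.112)^3 = 50.6781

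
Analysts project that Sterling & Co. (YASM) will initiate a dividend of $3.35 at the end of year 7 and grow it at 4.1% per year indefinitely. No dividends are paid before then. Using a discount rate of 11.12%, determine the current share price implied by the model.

$25.35

Deferred-dividend DDM. At t=6 the remaining stream is a growing perpetuity with first payment D_7 = 3.35.
V_6 = D_7/(r−g) = 3.35/(0.1112−0.041) = 47.7208
P₀ = V_6/(1+r)^6 = 47.7208/(1+0.1112)^6 = 25.3486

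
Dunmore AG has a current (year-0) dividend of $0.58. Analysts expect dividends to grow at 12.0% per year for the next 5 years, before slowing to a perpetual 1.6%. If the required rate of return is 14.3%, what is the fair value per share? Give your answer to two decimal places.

$6.92

Two-stage DDM. Project D₁…D_5 at 0.12, terminal growth 0.016, discount at r = 0.143.
D_1 = 0.6496
D_2 = 0.7276
D_3 = 0.8149
D_4 = 0.9126
D_5 = 1.0222
Terminal value at t=5: TV = D_6/(r−g) = 1.0385/(0.143−0.016) = 8.1773
P₀ = 0.6496/(1+0.143)^1 + 0.7276/(1+0.143)^2 + 0.8149/(1+0.143)^3 + 0.9126/(1+0.143)^4 + 1.0222/(1+0.143)^5 + 8.1773/(1+0.143)^5 = 6.9211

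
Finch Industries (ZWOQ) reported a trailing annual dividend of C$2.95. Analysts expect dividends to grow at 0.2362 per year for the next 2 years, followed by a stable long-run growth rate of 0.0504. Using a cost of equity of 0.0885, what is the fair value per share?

C$112.05

Two-stage DDM. Project D₁…D_2 at 0.2362, terminal growth 0.0504, discount at r = 0.0885.
D_1 = 3.6468
D_2 = 4.5082
Terminal value at t=2: TV = D_3/(r−g) = 4.7354/(0.0885−0.0504) = 124.2880
P₀ = 3.6468/(1+0.0885)^1 + 4.5082/(1+0.0885)^2 + 124.2880/(1+0.0885)^2 = 112.0544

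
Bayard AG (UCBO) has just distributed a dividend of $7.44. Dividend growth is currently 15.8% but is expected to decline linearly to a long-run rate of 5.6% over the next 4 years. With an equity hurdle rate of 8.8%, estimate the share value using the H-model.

$292.95

H-model: P₀ = D₀[(1+g_L) + H(g_S−g_L)]/(r−g_L), with H = 4/2 = 2.
P₀ = 7.44 × [(1+0.056) + 2×(0.158−0.056)] / (0.088−0.056)
   = 7.44 × 1.2600 / 0.032 = 292.9500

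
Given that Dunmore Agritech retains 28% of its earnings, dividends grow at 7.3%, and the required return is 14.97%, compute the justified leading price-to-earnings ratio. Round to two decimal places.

Payout ratio b = 1 − 0.28 = 0.72.
Justified leading P/E = b/(r−g) = 0.72/(0.1497−0.073) = 9.3872

9.39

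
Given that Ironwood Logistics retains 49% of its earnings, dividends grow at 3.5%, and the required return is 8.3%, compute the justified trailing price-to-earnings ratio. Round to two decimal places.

11.00

Payout ratio b = 1 − 0.49 = 0.51.
Justified trailing P/E = b(1+g)/(r−g) = 0.51×(1+0.035)/(0.083−0.035) = 10.9969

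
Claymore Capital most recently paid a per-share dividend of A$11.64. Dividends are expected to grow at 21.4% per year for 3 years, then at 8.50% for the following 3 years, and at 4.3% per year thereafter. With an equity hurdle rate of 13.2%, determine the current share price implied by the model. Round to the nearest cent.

A$227.97

Three-stage DDM. Project D₁…D_6; terminal Gordon value at t=6 with g = 0.043; discount at r = 0.132.
D_1 = 14.1310
D_2 = 17.1550
D_3 = 20.8262
D_4 = 22.5964
D_5 = 24.5171
D_6 = 26.6010
TV_6 = 27.7449/(0.132−0.043) = 311.7400
P₀ = Σ Dₜ/(1+r)ᵗ + TV_6/(1+r)^6 = 227.9750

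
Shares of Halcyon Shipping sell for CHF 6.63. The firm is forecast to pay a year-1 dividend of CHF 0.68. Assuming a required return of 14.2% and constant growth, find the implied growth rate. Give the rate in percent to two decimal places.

From P₀ = D₁/(r − g), the implied growth is g = r − D₁/P₀.
g = 0.142 − 0.68/6.63 = 0.142 − 0.10256 = 0.03944

3.94%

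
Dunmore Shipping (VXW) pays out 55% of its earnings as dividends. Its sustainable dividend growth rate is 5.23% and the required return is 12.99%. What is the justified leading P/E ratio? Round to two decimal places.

Justified leading P/E = b/(r−g) = 0.55/(0.1299−0.0523) = 7.0876

7.09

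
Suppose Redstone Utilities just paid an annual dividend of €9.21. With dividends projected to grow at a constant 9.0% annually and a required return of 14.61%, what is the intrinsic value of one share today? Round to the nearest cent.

€178.95

Gordon growth model: P₀ = D₁/(r − g). D₁ = 9.21 × (1 + 0.09) = 10.0389.
P₀ = 10.0389 / (0.1461 − 0.09) = 10.0389 / 0.0561 = 178.9465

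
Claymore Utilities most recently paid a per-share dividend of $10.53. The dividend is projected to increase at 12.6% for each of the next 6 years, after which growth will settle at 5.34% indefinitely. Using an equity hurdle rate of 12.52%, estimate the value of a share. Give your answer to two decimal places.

$218.49

Two-stage DDM. Project D₁…D_6 at 0.126, terminal growth 0.0534, discount at r = 0.1252.
D_1 = 11.8568
D_2 = 13.3507
D_3 = 15.0329
D_4 = 16.9271
D_5 = 19.0599
D_6 = 21.4614
Terminal value at t=6: TV = D_7/(r−g) = 22.6075/(0.1252−0.0534) = 314.8673
P₀ = 11.8568/(1+0.1252)^1 + 13.3507/(1+0.1252)^2 + 15.0329/(1+0.1252)^3 + 16.9271/(1+0.1252)^4 + 19.0599/(1+0.1252)^5 + 21.4614/(1+0.1252)^6 + 314.8673/(1+0.1252)^6 = 218.4865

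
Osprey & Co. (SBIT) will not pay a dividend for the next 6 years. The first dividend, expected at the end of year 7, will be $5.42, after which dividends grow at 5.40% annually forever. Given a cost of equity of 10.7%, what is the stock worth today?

Deferred-dividend DDM. At t=6 the remaining stream is a growing perpetuity with first payment D_7 = 5.42.
V_6 = D_7/(r−g) = 5.42/(0.107−0.054) = 102.2642
P₀ = V_6/(1+r)^6 = 102.2642/(1+0.107)^6 = 55.5697

$55.57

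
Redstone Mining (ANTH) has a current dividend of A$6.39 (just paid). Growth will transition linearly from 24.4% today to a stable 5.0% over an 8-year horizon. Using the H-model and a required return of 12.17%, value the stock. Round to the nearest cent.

H-model: P₀ = D₀[(1+g_L) + H(g_S−g_L)]/(r−g_L), with H = 8/2 = 4.
P₀ = 6.39 × [(1+0.05) + 4×(0.244−0.05)] / (0.1217−0.05)
   = 6.39 × 1.8260 / 0.0717 = 162.7356

A$162.74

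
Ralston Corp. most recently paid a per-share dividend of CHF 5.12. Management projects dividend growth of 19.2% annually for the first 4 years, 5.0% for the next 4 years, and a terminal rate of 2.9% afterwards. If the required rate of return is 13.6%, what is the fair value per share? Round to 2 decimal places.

Three-stage DDM. Project D₁…D_8; terminal Gordon value at t=8 with g = 0.029; discount at r = 0.136.
D_1 = 6.1030
D_2 = 7.2748
D_3 = 8.6716
D_4 = 10.3365
D_5 = 10.8534
D_6 = 11.3960
D_7 = 11.9658
D_8 = 12.5641
TV_8 = 12.9285/(0.136−0.029) = 120.8269
P₀ = Σ Dₜ/(1+r)ᵗ + TV_8/(1+r)^8 = 87.1670

CHF 87.17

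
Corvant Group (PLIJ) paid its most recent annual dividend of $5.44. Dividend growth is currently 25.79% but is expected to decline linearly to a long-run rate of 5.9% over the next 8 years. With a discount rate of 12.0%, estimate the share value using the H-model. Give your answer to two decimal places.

$165.39

H-model: P₀ = D₀[(1+g_L) + H(g_S−g_L)]/(r−g_L), with H = 8/2 = 4.
P₀ = 5.44 × [(1+0.059) + 4×(0.2579−0.059)] / (0.12−0.059)
   = 5.44 × 1.8546 / 0.061 = 165.3938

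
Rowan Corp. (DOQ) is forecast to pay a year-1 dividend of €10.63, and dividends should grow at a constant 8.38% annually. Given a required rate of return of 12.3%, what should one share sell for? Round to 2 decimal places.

€271.17

Gordon growth model: P₀ = D₁/(r − g), with D₁ = 10.63 given directly.
P₀ = 10.6300 / (0.123 − 0.0838) = 10.6300 / 0.0392 = 271.1735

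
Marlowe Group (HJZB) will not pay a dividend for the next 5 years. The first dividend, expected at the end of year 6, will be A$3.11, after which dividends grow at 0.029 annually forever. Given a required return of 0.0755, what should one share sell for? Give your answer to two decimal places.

A$46.48

Deferred-dividend DDM. At t=5 the remaining stream is a growing perpetuity with first payment D_6 = 3.11.
V_5 = D_6/(r−g) = 3.11/(0.0755−0.029) = 66.8817
P₀ = V_5/(1+r)^5 = 66.8817/(1+0.0755)^5 = 46.4788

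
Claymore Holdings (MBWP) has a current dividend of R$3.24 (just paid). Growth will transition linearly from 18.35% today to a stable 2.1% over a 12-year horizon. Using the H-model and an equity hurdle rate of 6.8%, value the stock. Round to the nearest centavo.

H-model: P₀ = D₀[(1+g_L) + H(g_S−g_L)]/(r−g_L), with H = 12/2 = 6.
P₀ = 3.24 × [(1+0.021) + 6×(0.1835−0.021)] / (0.068−0.021)
   = 3.24 × 1.9960 / 0.047 = 137.5966

R$137.60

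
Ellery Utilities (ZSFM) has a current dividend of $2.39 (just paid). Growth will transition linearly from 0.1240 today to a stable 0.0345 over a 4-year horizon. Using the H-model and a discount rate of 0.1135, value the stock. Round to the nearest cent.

$36.71

H-model: P₀ = D₀[(1+g_L) + H(g_S−g_L)]/(r−g_L), with H = 4/2 = 2.
P₀ = 2.39 × [(1+0.0345) + 2×(0.124−0.0345)] / (0.1135−0.0345)
   = 2.39 × 1.2135 / 0.079 = 36.7122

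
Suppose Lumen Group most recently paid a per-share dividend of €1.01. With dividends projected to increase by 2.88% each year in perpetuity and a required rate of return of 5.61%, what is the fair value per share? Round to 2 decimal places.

Gordon growth model: P₀ = D₁/(r − g). D₁ = 1.01 × (1 + 0.0288) = 1.0391.
P₀ = 1.0391 / (0.0561 − 0.0288) = 1.0391 / 0.0273 = 38.0618

€38.06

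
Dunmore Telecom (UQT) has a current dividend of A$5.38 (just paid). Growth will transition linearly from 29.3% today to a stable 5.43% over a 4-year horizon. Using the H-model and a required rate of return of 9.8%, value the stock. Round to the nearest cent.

A$188.57

H-model: P₀ = D₀[(1+g_L) + H(g_S−g_L)]/(r−g_L), with H = 4/2 = 2.
P₀ = 5.38 × [(1+0.0543) + 2×(0.293−0.0543)] / (0.098−0.0543)
   = 5.38 × 1.5317 / 0.0437 = 188.5708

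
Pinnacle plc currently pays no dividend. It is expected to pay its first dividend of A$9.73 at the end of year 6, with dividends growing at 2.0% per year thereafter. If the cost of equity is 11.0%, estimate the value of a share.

A$64.16

Deferred-dividend DDM. At t=5 the remaining stream is a growing perpetuity with first payment D_6 = 9.73.
V_5 = D_6/(r−g) = 9.73/(0.11−0.02) = 108.1111
P₀ = V_5/(1+r)^5 = 108.1111/(1+0.11)^5 = 64.1587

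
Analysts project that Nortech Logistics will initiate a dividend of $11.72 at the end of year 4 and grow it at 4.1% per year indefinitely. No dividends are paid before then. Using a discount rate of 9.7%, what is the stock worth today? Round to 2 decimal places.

$158.53

Deferred-dividend DDM. At t=3 the remaining stream is a growing perpetuity with first payment D_4 = 11.72.
V_3 = D_4/(r−g) = 11.72/(0.097−0.041) = 209.2857
P₀ = V_3/(1+r)^3 = 209.2857/(1+0.097)^3 = 158.5330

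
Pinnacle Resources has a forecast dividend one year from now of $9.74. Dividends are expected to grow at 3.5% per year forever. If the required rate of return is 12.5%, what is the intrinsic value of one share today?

Gordon growth model: P₀ = D₁/(r − g), with D₁ = 9.74 given directly.
P₀ = 9.7400 / (0.125 − 0.035) = 9.7400 / 0.09 = 108.2222

$108.22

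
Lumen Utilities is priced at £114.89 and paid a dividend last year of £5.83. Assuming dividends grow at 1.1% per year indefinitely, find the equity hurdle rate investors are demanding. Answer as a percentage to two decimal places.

Rearranging the constant-growth DDM: r = D₁/P₀ + g.
D₁ = 5.83 × (1 + 0.011) = 5.8941.
r = 5.8941 / 114.89 + 0.011 = 0.05130 + 0.011 = 0.06230

6.23%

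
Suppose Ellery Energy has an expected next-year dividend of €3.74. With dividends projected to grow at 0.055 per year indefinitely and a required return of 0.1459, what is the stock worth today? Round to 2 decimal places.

€41.14

Gordon growth model: P₀ = D₁/(r − g), with D₁ = 3.74 given directly.
P₀ = 3.7400 / (0.1459 − 0.055) = 3.7400 / 0.0909 = 41.1441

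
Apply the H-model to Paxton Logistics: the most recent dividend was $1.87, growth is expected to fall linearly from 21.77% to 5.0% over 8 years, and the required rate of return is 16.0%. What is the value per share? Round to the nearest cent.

H-model: P₀ = D₀[(1+g_L) + H(g_S−g_L)]/(r−g_L), with H = 8/2 = 4.
P₀ = 1.87 × [(1+0.05) + 4×(0.2177−0.05)] / (0.16−0.05)
   = 1.87 × 1.7208 / 0.11 = 29.2536

$29.25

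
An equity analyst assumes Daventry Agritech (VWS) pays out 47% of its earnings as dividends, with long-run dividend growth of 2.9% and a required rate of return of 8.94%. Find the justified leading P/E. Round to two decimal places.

7.78

Justified leading P/E = b/(r−g) = 0.47/(0.0894−0.029) = 7.7815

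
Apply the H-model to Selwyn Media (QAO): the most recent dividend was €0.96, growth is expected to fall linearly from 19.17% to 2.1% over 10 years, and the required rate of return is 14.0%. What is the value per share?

€15.12

H-model: P₀ = D₀[(1+g_L) + H(g_S−g_L)]/(r−g_L), with H = 10/2 = 5.
P₀ = 0.96 × [(1+0.021) + 5×(0.1917−0.021)] / (0.14−0.021)
   = 0.96 × 1.8745 / 0.119 = 15.1220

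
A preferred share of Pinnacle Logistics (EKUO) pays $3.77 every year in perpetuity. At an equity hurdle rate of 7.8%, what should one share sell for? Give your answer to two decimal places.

Zero-growth DDM (perpetuity): P₀ = D/r = 3.77 / 0.078 = 48.3333

$48.33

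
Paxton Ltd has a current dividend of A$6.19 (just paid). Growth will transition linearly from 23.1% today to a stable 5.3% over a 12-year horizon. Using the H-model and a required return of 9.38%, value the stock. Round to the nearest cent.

H-model: P₀ = D₀[(1+g_L) + H(g_S−g_L)]/(r−g_L), with H = 12/2 = 6.
P₀ = 6.19 × [(1+0.053) + 6×(0.231−0.053)] / (0.0938−0.053)
   = 6.19 × 2.1210 / 0.0408 = 321.7890

A$321.79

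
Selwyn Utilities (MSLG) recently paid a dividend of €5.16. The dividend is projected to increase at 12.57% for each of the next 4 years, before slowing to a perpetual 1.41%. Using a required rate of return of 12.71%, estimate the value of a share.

€66.65

Two-stage DDM. Project D₁…D_4 at 0.1257, terminal growth 0.0141, discount at r = 0.1271.
D_1 = 5.8086
D_2 = 6.5388
D_3 = 7.3607
D_4 = 8.2859
Terminal value at t=4: TV = D_5/(r−g) = 8.4027/(0.1271−0.0141) = 74.3606
P₀ = 5.8086/(1+0.1271)^1 + 6.5388/(1+0.1271)^2 + 7.3607/(1+0.1271)^3 + 8.2859/(1+0.1271)^4 + 74.3606/(1+0.1271)^4 = 66.6539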